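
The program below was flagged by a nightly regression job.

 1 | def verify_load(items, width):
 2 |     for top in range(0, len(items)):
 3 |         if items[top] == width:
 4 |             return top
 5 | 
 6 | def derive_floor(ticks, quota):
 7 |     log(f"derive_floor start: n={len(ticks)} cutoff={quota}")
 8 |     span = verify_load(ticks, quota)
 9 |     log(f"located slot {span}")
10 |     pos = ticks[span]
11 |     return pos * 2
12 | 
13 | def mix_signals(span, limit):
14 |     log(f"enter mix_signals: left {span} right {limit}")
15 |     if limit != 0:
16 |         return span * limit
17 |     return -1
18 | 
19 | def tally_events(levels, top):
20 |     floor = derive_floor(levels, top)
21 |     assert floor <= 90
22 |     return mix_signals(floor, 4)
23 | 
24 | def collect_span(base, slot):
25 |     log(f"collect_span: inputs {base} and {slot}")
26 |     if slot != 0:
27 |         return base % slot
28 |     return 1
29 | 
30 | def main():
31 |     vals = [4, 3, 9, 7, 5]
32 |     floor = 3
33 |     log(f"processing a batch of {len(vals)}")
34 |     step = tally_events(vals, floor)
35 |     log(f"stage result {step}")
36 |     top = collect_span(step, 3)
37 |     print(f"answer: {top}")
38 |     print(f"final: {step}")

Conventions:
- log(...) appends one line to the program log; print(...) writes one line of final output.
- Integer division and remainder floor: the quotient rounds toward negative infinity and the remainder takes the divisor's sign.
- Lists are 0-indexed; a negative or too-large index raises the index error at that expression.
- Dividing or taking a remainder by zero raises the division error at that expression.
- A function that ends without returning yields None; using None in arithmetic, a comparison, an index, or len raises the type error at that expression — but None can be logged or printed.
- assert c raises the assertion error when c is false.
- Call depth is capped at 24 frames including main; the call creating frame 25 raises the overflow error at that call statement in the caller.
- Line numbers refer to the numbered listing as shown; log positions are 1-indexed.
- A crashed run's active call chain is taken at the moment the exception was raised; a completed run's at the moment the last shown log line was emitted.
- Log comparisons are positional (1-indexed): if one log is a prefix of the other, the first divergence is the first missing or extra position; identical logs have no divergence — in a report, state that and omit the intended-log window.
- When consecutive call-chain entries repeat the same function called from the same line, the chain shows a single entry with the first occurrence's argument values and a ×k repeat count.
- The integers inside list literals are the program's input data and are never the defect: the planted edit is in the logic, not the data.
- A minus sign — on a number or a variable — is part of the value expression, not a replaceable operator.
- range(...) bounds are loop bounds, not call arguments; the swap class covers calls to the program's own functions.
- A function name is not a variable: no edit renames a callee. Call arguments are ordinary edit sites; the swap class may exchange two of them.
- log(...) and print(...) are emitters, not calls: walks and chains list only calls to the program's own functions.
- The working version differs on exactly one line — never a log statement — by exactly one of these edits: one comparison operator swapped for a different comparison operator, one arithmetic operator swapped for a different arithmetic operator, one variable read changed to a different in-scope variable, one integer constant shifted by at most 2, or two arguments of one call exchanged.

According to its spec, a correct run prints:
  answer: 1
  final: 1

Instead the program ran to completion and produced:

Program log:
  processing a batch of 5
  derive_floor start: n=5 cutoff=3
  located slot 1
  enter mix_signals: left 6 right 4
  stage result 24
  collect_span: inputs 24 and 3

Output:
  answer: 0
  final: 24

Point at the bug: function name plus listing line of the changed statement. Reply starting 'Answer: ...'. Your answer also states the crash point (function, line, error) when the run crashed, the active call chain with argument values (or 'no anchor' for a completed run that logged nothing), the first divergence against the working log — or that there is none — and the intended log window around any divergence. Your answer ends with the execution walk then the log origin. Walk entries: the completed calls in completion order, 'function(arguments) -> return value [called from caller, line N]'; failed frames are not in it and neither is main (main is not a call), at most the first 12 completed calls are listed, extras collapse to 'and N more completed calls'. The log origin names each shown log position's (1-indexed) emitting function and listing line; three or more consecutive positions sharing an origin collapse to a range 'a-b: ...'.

Answer: the defect is in mix_signals at line 16.
Key fact: Log line 5 is where behavior first shows: 'stage result 24' appears instead of 'stage result 1'.
Call chain: main -> collect_span(24, 3) (called at line 36).
First divergence: position 5 — the shown line 'stage result 24' should read 'stage result 1'.
Intended log window:
  3: located slot 1
  4: enter mix_signals: left 6 right 4
  5: stage result 1
  6: collect_span: inputs 1 and 3
Execution walk:
  verify_load([4, 3, 9, 7, 5], 3) -> 1  [called from derive_floor, line 8]
  derive_floor([4, 3, 9, 7, 5], 3) -> 6  [called from tally_events, line 20]
  mix_signals(6, 4) -> 24  [called from tally_events, line 22]
  tally_events([4, 3, 9, 7, 5], 3) -> 24  [called from main, line 34]
  collect_span(24, 3) -> 0  [called from main, line 36]
Log origins:
  1: from main, line 33
  2: from derive_floor, line 7
  3: from derive_floor, line 9
  4: from mix_signals, line 14
  5: from main, line 35
  6: from collect_span, line 25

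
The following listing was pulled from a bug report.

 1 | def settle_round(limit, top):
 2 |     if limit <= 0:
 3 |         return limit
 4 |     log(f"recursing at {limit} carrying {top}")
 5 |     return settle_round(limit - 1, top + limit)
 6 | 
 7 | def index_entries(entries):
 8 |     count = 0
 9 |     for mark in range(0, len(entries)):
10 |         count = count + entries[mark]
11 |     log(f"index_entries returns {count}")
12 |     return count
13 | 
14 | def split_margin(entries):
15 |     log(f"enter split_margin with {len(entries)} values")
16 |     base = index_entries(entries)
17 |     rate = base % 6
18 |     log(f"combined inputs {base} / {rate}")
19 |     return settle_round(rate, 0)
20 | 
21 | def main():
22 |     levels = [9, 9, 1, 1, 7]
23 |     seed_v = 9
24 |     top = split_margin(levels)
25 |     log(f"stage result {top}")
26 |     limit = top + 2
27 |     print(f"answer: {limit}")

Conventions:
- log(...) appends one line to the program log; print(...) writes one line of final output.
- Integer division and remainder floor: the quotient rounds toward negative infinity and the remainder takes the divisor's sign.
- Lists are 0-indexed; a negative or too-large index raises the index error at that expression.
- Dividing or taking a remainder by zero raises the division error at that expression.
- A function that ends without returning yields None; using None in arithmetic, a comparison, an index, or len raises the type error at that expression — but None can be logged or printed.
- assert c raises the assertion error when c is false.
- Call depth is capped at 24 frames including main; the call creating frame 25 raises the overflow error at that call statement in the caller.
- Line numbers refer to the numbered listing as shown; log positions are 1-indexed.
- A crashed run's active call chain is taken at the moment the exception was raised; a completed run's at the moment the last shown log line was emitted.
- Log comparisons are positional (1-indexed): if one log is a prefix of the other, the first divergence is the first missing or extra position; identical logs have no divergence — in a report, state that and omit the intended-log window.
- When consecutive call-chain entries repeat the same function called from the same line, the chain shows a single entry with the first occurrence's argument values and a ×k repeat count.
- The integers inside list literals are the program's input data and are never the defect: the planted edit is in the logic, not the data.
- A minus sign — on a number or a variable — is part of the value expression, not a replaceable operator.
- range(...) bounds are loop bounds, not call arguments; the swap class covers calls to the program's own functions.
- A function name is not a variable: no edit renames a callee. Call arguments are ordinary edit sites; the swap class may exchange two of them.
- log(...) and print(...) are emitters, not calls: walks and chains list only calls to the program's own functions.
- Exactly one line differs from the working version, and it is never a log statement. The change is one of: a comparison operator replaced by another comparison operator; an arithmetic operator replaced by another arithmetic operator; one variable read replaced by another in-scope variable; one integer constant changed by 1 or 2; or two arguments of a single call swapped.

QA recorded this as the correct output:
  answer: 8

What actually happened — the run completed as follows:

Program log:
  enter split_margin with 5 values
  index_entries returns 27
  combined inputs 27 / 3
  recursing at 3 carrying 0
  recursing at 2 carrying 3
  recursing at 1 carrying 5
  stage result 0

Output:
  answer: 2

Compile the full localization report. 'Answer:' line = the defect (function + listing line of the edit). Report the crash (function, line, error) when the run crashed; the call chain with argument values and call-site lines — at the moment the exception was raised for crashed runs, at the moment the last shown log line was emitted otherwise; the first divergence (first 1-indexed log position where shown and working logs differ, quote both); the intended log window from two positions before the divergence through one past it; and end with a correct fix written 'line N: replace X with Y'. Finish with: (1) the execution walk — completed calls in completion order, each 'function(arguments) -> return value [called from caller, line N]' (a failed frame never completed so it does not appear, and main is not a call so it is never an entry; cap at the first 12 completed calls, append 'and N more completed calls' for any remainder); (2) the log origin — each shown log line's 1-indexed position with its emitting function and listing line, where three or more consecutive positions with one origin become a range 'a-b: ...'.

Answer: the defect is in settle_round at line 3.
Key observation: Position 7 is the first bad log line: 'stage result 0' should read 'stage result 6'.
Call chain: main.
First divergence: position 7 — shown 'stage result 0', intended 'stage result 6'.
Intended log window:
  5: recursing at 2 carrying 3
  6: recursing at 1 carrying 5
  7: stage result 6
Execution walk:
  index_entries([9, 9, 1, 1, 7]) -> 27  [called from split_margin, line 16]
  settle_round(0, 6) -> 0  [called from settle_round, line 5]
  settle_round(1, 5) -> 0  [called from settle_round, line 5]
  settle_round(2, 3) -> 0  [called from settle_round, line 5]
  settle_round(3, 0) -> 0  [called from split_margin, line 19]
  split_margin([9, 9, 1, 1, 7]) -> 0  [called from main, line 24]
Log origins:
  1: logged in split_margin at line 15
  2: logged in index_entries at line 11
  3: logged in split_margin at line 18
  4-6: logged in settle_round at line 4
  7: logged in main at line 25
A correct fix: line 3: replace `limit` with `top`.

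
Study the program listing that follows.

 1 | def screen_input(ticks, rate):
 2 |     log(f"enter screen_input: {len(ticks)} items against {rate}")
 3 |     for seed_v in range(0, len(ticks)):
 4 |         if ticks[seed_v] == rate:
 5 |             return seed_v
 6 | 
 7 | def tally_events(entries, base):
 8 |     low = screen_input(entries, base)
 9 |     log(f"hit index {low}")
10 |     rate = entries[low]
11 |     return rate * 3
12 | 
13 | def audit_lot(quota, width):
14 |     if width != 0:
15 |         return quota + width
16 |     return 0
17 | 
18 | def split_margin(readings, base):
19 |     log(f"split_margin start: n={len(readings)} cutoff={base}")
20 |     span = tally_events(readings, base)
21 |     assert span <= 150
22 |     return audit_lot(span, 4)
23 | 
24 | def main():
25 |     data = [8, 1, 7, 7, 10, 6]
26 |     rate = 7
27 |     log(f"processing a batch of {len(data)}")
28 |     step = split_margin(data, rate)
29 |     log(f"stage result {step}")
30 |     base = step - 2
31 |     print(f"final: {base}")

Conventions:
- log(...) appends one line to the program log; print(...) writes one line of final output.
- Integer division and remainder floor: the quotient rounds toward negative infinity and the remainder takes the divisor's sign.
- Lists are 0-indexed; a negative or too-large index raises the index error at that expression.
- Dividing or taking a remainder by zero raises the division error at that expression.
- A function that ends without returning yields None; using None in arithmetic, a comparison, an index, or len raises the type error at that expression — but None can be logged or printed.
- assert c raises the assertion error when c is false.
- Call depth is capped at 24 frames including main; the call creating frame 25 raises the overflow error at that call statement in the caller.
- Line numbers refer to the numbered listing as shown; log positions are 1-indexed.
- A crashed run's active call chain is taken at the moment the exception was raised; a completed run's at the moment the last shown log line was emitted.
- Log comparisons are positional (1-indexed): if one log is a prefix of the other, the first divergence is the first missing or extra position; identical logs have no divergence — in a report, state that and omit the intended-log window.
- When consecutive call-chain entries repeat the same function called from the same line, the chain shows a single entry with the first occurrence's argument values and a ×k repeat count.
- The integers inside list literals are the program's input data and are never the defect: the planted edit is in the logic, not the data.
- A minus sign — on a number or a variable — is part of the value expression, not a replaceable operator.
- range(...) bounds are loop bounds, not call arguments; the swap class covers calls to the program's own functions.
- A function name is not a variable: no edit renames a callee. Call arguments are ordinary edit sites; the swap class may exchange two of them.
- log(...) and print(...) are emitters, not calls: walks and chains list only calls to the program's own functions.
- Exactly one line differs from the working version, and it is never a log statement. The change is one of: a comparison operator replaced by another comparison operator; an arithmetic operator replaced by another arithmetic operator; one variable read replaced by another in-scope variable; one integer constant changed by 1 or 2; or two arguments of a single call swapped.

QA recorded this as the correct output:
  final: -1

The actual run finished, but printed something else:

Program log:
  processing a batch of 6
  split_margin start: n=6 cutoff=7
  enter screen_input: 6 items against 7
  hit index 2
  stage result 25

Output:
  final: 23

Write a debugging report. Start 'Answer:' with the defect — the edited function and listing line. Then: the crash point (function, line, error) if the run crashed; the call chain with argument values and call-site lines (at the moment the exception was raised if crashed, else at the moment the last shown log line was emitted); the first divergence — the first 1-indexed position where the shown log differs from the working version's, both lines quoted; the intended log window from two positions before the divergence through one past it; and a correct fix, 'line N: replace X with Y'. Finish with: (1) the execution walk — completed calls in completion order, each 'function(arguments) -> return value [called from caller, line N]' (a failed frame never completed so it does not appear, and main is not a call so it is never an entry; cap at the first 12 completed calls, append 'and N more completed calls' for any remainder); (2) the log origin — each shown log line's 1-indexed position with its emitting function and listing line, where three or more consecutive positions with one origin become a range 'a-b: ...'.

Answer: the defect is in audit_lot at line 15.
Key observation: Log line 5 is where behavior first shows: 'stage result 25' appears instead of 'stage result 1'.
Call chain: main.
First divergence: at position 5 the run shows 'stage result 25' where the working version logs 'stage result 1'.
Intended log window:
  3: enter screen_input: 6 items against 7
  4: hit index 2
  5: stage result 1
Execution walk:
  screen_input([8, 1, 7, 7, 10, 6], 7) -> 2  [called from tally_events, line 8]
  tally_events([8, 1, 7, 7, 10, 6], 7) -> 21  [called from split_margin, line 20]
  audit_lot(21, 4) -> 25  [called from split_margin, line 22]
  split_margin([8, 1, 7, 7, 10, 6], 7) -> 25  [called from main, line 28]
Log origin:
  1 — main, line 27
  2 — split_margin, line 19
  3 — screen_input, line 2
  4 — tally_events, line 9
  5 — main, line 29
A correct fix: line 15: replace `+` with `%`.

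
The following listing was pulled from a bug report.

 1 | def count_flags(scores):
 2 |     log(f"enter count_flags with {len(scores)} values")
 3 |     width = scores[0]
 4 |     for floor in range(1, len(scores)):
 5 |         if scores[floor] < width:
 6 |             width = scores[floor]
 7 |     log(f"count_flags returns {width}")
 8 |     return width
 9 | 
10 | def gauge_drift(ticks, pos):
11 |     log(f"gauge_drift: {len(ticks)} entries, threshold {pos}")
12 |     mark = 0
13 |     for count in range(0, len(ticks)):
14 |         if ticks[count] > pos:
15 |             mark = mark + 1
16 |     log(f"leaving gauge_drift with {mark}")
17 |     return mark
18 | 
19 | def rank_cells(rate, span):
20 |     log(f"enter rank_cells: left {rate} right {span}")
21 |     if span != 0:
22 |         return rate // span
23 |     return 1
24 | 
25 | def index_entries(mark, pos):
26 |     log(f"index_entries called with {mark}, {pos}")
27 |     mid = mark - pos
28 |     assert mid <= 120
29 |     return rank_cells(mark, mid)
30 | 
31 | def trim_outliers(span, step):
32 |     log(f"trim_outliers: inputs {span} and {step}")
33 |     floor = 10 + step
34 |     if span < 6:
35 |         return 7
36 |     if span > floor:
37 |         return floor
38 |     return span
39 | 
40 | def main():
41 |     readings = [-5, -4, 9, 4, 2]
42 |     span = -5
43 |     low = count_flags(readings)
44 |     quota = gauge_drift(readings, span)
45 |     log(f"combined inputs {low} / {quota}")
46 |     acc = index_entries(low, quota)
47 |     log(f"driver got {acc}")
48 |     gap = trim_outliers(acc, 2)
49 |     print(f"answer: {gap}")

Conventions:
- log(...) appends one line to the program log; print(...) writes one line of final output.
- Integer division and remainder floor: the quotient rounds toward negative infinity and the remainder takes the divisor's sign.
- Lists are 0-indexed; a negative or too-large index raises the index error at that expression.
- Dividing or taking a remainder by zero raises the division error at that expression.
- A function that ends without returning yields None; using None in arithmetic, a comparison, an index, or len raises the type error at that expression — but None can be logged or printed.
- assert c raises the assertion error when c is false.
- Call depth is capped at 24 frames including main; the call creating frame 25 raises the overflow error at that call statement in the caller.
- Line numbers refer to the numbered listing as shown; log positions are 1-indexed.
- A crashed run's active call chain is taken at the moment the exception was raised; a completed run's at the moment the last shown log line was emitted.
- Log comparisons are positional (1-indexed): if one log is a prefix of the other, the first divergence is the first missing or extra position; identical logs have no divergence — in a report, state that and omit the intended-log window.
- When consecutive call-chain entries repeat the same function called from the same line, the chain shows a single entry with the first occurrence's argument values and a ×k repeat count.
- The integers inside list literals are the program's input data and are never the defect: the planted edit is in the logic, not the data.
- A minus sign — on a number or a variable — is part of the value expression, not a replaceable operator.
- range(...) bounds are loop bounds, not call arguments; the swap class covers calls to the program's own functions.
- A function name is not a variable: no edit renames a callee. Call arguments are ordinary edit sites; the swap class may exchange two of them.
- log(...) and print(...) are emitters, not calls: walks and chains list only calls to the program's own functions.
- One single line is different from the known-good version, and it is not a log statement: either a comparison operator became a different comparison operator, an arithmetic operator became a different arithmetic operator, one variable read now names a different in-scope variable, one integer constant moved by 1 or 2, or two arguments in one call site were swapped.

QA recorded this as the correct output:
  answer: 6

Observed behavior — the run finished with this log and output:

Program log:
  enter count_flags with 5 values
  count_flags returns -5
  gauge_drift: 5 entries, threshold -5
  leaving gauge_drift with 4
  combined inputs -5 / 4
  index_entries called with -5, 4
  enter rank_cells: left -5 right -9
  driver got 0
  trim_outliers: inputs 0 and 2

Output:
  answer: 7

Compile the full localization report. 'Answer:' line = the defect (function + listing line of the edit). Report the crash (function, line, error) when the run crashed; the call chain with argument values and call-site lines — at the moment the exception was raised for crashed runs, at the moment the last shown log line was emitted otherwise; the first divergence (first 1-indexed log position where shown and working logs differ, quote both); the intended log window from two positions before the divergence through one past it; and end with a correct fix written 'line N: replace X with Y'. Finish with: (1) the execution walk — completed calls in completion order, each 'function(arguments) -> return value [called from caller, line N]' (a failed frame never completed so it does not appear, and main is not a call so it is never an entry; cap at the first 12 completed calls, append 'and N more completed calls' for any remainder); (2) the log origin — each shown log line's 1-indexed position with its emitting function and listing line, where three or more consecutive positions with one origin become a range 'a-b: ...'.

Answer: the defect is in trim_outliers at line 35.
The tell: Every logged value matches the working version; the printed result is what differs.
Call chain: main -> trim_outliers(0, 2) (called at line 48).
First divergence: none — the logs agree in full.
Execution walk:
  count_flags([-5, -4, 9, 4, 2]) -> -5  [called from main, line 43]
  gauge_drift([-5, -4, 9, 4, 2], -5) -> 4  [called from main, line 44]
  rank_cells(-5, -9) -> 0  [called from index_entries, line 29]
  index_entries(-5, 4) -> 0  [called from main, line 46]
  trim_outliers(0, 2) -> 7  [called from main, line 48]
Log origin:
  1 — count_flags, line 2
  2 — count_flags, line 7
  3 — gauge_drift, line 11
  4 — gauge_drift, line 16
  5 — main, line 45
  6 — index_entries, line 26
  7 — rank_cells, line 20
  8 — main, line 47
  9 — trim_outliers, line 32
A correct fix: line 35: replace `7` with `6`.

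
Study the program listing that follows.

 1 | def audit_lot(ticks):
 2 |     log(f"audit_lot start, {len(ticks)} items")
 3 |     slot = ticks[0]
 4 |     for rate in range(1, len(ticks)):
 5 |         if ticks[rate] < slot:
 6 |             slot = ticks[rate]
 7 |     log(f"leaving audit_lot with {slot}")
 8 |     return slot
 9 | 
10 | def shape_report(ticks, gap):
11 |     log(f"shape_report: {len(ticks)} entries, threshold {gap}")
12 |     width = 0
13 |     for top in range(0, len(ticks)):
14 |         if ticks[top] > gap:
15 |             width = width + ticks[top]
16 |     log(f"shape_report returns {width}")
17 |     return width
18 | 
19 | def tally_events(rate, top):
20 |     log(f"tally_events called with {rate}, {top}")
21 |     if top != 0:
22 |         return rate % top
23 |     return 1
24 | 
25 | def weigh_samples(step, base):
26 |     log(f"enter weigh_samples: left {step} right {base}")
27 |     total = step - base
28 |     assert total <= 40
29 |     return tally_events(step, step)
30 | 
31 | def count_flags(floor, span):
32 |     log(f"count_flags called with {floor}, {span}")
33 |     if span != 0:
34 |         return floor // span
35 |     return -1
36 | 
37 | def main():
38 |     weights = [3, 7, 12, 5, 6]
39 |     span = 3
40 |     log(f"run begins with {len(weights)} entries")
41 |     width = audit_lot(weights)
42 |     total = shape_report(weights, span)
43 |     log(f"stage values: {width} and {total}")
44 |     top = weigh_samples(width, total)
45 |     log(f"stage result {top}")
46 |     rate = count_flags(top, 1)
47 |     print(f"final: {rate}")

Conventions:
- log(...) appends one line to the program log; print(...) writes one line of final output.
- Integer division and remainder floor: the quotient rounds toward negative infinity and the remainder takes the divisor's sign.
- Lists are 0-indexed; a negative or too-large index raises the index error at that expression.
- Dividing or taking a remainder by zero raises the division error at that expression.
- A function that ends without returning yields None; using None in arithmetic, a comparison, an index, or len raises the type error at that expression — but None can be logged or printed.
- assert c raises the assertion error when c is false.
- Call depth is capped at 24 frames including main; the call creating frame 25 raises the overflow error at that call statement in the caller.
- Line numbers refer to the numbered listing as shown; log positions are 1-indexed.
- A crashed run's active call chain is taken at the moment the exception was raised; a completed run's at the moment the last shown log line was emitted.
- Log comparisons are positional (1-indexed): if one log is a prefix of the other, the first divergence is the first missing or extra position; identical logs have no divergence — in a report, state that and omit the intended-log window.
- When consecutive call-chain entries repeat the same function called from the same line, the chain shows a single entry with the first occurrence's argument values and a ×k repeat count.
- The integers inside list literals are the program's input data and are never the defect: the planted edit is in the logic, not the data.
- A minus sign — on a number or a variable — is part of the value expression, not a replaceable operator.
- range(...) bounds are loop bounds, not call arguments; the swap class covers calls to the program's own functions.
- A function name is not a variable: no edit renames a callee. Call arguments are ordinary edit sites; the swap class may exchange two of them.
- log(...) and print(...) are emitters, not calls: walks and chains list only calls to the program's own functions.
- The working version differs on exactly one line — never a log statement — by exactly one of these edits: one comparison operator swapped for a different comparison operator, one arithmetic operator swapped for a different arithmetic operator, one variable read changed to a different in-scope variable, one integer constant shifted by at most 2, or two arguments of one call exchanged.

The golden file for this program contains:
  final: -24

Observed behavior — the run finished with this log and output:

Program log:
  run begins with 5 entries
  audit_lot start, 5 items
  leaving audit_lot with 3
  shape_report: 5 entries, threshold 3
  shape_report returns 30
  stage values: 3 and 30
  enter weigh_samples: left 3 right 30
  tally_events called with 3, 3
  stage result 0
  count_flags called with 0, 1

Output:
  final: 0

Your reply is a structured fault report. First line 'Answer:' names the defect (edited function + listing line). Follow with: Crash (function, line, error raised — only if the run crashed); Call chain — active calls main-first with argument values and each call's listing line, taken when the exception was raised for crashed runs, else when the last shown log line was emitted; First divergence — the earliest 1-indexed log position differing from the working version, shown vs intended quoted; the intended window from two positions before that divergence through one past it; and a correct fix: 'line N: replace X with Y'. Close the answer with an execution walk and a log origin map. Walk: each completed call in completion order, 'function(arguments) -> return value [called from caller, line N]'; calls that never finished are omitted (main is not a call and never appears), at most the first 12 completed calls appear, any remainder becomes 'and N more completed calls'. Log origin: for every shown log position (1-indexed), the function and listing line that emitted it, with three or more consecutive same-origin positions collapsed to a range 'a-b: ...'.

Answer: the defect is in weigh_samples at line 29.
Key observation: At log position 8 the runs split — shown 'tally_events called with 3, 3', but the working version logs 'tally_events called with 3, -27'.
Call chain: main -> count_flags(0, 1) (called at line 46).
First divergence: position 8 — shown 'tally_events called with 3, 3', intended 'tally_events called with 3, -27'.
Intended log window:
  6: stage values: 3 and 30
  7: enter weigh_samples: left 3 right 30
  8: tally_events called with 3, -27
  9: stage result -24
Execution walk:
  audit_lot([3, 7, 12, 5, 6]) -> 3  [called from main, line 41]
  shape_report([3, 7, 12, 5, 6], 3) -> 30  [called from main, line 42]
  tally_events(3, 3) -> 0  [called from weigh_samples, line 29]
  weigh_samples(3, 30) -> 0  [called from main, line 44]
  count_flags(0, 1) -> 0  [called from main, line 46]
Log line origins:
  1 — main, line 40
  2 — audit_lot, line 2
  3 — audit_lot, line 7
  4 — shape_report, line 11
  5 — shape_report, line 16
  6 — main, line 43
  7 — weigh_samples, line 26
  8 — tally_events, line 20
  9 — main, line 45
  10 — count_flags, line 32
A correct fix: line 29: replace `tally_events(step, step)` with `tally_events(step, total)`.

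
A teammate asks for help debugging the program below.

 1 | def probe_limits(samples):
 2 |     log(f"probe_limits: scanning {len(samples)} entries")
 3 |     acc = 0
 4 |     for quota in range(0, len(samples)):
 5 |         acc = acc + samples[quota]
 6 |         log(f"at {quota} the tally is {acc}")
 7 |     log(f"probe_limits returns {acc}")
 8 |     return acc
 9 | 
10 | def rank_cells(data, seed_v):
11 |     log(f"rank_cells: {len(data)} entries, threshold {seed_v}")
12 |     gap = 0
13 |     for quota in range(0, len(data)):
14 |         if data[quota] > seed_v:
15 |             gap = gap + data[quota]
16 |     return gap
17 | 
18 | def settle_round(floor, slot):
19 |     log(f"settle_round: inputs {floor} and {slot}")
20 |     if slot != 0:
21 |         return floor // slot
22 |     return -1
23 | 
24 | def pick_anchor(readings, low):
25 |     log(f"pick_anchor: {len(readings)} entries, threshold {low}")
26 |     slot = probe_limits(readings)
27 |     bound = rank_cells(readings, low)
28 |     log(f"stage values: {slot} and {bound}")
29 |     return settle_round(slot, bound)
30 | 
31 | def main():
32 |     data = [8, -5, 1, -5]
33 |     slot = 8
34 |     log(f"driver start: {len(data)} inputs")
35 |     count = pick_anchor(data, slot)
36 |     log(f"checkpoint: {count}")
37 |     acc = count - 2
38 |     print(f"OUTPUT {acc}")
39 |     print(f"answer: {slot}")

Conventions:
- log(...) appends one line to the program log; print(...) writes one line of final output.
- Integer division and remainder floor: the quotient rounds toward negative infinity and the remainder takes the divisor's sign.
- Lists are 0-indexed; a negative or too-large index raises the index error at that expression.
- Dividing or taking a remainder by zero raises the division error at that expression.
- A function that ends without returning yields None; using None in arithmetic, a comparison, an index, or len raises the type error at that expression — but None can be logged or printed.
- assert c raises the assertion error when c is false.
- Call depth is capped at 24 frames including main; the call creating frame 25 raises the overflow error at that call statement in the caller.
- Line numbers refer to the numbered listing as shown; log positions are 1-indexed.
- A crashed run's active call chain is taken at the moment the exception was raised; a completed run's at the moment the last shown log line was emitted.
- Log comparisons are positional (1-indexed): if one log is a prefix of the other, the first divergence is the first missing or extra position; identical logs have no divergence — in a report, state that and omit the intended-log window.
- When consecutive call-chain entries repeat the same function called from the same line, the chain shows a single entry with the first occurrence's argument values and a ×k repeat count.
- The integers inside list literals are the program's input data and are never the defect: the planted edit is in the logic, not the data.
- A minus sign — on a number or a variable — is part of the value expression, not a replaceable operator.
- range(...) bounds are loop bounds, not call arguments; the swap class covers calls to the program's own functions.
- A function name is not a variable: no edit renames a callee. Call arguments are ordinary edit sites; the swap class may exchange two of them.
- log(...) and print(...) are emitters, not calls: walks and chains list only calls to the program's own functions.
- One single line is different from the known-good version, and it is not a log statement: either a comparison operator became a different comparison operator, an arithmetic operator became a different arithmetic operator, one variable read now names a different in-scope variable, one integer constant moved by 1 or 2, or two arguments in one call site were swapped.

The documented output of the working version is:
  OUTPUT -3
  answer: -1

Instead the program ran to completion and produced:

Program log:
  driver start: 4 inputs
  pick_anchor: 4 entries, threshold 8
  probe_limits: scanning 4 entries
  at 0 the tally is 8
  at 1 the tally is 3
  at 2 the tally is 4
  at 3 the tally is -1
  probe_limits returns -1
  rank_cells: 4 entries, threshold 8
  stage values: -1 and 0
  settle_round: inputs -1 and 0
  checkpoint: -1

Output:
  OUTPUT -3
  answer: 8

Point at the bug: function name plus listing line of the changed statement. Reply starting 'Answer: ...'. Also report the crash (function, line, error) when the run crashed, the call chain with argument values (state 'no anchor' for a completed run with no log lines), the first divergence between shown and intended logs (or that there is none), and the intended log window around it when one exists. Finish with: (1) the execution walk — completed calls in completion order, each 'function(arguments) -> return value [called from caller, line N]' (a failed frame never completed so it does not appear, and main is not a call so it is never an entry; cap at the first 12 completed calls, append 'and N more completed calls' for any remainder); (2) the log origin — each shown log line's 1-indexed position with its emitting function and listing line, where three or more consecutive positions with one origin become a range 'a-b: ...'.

Answer: the defect is in main at line 39.
Core observation: The logs agree in full; only the final output differs.
Call chain: main.
First divergence: none (the log streams are identical).
Execution walk:
  probe_limits([8, -5, 1, -5]) -> -1  [called from pick_anchor, line 26]
  rank_cells([8, -5, 1, -5], 8) -> 0  [called from pick_anchor, line 27]
  settle_round(-1, 0) -> -1  [called from pick_anchor, line 29]
  pick_anchor([8, -5, 1, -5], 8) -> -1  [called from main, line 35]
Log origin:
  1: emitted by main (line 34)
  2: emitted by pick_anchor (line 25)
  3: emitted by probe_limits (line 2)
  4-7: emitted by probe_limits (line 6)
  8: emitted by probe_limits (line 7)
  9: emitted by rank_cells (line 11)
  10: emitted by pick_anchor (line 28)
  11: emitted by settle_round (line 19)
  12: emitted by main (line 36)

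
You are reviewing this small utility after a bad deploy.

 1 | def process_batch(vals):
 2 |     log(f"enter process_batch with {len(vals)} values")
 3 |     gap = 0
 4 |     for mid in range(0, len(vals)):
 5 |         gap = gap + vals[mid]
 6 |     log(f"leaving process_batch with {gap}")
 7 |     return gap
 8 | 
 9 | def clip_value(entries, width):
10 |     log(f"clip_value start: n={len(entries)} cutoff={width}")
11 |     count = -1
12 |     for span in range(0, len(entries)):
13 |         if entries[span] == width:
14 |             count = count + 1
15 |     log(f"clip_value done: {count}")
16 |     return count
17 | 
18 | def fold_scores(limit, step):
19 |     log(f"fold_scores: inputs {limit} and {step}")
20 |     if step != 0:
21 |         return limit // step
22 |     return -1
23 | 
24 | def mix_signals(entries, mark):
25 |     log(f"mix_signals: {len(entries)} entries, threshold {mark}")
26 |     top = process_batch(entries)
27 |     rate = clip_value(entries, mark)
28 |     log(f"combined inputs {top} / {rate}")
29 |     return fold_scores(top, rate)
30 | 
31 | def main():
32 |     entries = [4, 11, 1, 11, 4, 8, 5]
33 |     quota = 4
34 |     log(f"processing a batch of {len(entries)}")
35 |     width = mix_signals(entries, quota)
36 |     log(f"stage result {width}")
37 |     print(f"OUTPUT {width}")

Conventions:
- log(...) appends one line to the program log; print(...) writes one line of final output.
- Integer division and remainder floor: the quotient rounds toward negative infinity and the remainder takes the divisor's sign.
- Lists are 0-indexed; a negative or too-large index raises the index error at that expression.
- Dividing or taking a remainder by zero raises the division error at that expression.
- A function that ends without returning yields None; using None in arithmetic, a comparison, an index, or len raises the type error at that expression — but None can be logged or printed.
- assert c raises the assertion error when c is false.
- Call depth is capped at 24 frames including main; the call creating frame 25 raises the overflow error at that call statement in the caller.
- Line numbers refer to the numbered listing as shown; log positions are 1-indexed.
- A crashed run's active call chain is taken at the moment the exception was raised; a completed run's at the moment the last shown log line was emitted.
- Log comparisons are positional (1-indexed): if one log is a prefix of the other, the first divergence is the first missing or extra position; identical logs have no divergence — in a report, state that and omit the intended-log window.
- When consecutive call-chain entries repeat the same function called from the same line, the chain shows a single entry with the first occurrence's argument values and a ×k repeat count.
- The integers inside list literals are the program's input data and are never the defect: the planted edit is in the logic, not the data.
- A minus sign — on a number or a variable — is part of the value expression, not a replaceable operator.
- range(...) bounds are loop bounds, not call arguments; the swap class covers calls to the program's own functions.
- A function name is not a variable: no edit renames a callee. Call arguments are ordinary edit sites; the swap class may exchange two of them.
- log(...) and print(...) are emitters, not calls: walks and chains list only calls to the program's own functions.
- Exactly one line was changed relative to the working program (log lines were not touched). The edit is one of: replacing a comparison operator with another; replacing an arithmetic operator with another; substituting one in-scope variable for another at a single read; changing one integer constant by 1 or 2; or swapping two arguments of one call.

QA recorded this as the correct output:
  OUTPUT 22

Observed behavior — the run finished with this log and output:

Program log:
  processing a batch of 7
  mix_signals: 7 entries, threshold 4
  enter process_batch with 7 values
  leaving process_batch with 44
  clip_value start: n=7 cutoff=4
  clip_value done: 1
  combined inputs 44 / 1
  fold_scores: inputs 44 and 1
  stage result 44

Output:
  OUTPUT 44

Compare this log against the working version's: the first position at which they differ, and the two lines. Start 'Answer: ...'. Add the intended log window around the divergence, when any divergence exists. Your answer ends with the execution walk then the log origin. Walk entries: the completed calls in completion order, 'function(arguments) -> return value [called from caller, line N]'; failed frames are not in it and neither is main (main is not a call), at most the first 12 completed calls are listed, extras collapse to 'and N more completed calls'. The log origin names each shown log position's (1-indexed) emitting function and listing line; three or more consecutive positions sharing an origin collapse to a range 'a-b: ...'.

Answer: position 6 — shown 'clip_value done: 1', intended 'clip_value done: 2'.
Intended log window:
  4: leaving process_batch with 44
  5: clip_value start: n=7 cutoff=4
  6: clip_value done: 2
  7: combined inputs 44 / 2
Execution walk:
  process_batch([4, 11, 1, 11, 4, 8, 5]) -> 44  [called from mix_signals, line 26]
  clip_value([4, 11, 1, 11, 4, 8, 5], 4) -> 1  [called from mix_signals, line 27]
  fold_scores(44, 1) -> 44  [called from mix_signals, line 29]
  mix_signals([4, 11, 1, 11, 4, 8, 5], 4) -> 44  [called from main, line 35]
Log origins:
  1: emitted by main (line 34)
  2: emitted by mix_signals (line 25)
  3: emitted by process_batch (line 2)
  4: emitted by process_batch (line 6)
  5: emitted by clip_value (line 10)
  6: emitted by clip_value (line 15)
  7: emitted by mix_signals (line 28)
  8: emitted by fold_scores (line 19)
  9: emitted by main (line 36)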